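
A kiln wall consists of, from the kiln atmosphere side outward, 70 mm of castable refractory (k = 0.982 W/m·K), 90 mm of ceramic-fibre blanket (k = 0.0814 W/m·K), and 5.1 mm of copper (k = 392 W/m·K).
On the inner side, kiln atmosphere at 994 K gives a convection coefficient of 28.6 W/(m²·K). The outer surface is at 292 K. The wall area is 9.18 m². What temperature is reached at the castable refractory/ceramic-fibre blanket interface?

Thermal resistances in series:
R_inner film = 1/(h_i·A) = 1/(28.6×9.18) = 0.003809 K/W
R_castable refractory = L/(kA) = 0.07/(0.982×9.18) = 0.007765 K/W
R_ceramic-fibre blanket = L/(kA) = 0.09/(0.0814×9.18) = 0.1204 K/W
R_copper = L/(kA) = 0.0051/(392×9.18) = 1.417×10^-6 K/W
R_total = 0.132 K/W;  Q = ΔT/R_total = 702/0.132 = 5318 W
T_interface = T_inner − Q·ΣR(inner→interface) = 994 − 5320×0.01157

T ≈ 932 K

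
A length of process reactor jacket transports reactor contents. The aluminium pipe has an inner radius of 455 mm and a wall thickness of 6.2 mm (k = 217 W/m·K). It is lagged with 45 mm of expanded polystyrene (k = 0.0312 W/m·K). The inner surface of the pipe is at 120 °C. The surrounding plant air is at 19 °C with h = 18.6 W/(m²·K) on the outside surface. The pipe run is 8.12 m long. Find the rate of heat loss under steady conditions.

Radial resistances (cylindrical: R_cond = ln(r_o/r_i)/(2πkL), R_conv = 1/(h·2πrL)):
R_aluminium pipe wall = ln(461.2/455)/(2π×217×8.12) = 1.222×10^-6 K/W
R_expanded polystyrene = ln(506.2/461.2)/(2π×0.0312×8.12) = 0.05849 K/W
R_outer film = 1/(h_o·2πr_oL) = 1/(18.6×2π×0.5062×8.12) = 0.002082 K/W
R_total = 0.06057 K/W
Q = ΔT/R_total = 101/0.06057

Q ≈ 1670 W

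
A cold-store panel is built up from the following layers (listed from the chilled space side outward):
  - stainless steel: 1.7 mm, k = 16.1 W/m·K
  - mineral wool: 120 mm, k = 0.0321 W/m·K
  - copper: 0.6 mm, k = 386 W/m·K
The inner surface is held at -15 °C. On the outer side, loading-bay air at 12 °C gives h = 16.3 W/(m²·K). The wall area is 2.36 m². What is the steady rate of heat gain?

Q ≈ 16.8 W

Using the resistance-network approach (series):
R_stainless steel = L/(kA) = 0.0017/(16.1×2.36) = 4.474×10^-5 K/W
R_mineral wool = L/(kA) = 0.12/(0.0321×2.36) = 1.584 K/W
R_copper = L/(kA) = 0.0006/(386×2.36) = 6.586×10^-7 K/W
R_outer film = 1/(h_o·A) = 1/(16.3×2.36) = 0.026 K/W
R_total = 1.61 K/W
Q = ΔT / R_total = 27 / 1.61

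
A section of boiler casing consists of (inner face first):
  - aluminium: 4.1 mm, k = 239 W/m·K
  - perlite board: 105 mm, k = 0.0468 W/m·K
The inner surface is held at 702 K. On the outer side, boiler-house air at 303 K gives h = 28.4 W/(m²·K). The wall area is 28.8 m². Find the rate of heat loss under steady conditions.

Series thermal resistances:
R_aluminium = L/(kA) = 0.0041/(239×28.8) = 5.957×10^-7 K/W
R_perlite board = L/(kA) = 0.105/(0.0468×28.8) = 0.0779 K/W
R_outer film = 1/(h_o·A) = 1/(28.4×28.8) = 0.001223 K/W
R_total = 0.07913 K/W
Q = ΔT / R_total = 399 / 0.07913

Q ≈ 5040 W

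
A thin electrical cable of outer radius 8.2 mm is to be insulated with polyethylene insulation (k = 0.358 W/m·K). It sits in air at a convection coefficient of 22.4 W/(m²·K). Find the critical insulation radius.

r_cr ≈ 16 mm

For a cylinder r_cr = k/h = 0.358/22.4
r_cr = 16 mm; since the bare radius (8.2 mm) is below r_cr, adding a thin layer of insulation will *increase* heat loss.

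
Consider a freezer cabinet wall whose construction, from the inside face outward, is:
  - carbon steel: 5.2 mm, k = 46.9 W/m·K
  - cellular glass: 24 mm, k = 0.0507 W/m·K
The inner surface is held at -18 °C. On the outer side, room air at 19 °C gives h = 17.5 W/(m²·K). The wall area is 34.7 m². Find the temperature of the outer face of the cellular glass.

Series thermal resistances:
R_carbon steel = L/(kA) = 0.0052/(46.9×34.7) = 3.195×10^-6 K/W
R_cellular glass = L/(kA) = 0.024/(0.0507×34.7) = 0.01364 K/W
R_outer film = 1/(h_o·A) = 1/(17.5×34.7) = 0.001647 K/W
R_total = 0.01529 K/W;  Q = ΔT/R_total = 37/0.01529 = 2420 W
T_interface = T_inner + Q·ΣR(inner→interface) = -18 + 2420×0.01365

T ≈ 15 °C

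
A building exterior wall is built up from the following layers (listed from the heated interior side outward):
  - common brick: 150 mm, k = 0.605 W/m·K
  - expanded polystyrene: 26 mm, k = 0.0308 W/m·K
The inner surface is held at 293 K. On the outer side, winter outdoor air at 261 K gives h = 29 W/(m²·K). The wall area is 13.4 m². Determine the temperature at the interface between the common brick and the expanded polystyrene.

Model the wall as resistances in series:
R_common brick = L/(kA) = 0.15/(0.605×13.4) = 0.0185 K/W
R_expanded polystyrene = L/(kA) = 0.026/(0.0308×13.4) = 0.063 K/W
R_outer film = 1/(h_o·A) = 1/(29×13.4) = 0.002573 K/W
R_total = 0.08407 K/W;  Q = ΔT/R_total = 32/0.08407 = 380.6 W
T_interface = T_inner − Q·ΣR(inner→interface) = 293 − 381×0.0185

T ≈ 286 K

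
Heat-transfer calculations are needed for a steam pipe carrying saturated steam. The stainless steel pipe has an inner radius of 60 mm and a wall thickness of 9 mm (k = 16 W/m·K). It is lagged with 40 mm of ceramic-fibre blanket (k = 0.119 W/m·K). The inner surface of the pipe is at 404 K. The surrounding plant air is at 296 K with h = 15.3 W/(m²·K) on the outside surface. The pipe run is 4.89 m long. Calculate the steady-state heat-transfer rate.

Treating each annulus and film as a series resistance:
R_stainless steel pipe wall = ln(69/60)/(2π×16×4.89) = 2.843×10^-4 K/W
R_ceramic-fibre blanket = ln(109/69)/(2π×0.119×4.89) = 0.1251 K/W
R_outer film = 1/(h_o·2πr_oL) = 1/(15.3×2π×0.109×4.89) = 0.01952 K/W
R_total = 0.1449 K/W
Q = ΔT/R_total = 108/0.1449

Q ≈ 746 W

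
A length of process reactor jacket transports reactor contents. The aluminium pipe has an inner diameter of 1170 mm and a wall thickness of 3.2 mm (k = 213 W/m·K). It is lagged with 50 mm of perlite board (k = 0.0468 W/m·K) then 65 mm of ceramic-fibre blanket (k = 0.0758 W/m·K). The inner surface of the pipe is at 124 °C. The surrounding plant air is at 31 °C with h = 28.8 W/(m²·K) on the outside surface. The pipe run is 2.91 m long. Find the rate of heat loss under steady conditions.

Q ≈ 553 W

Cylindrical conduction, so R = ln(r₂/r₁)/(2πkL) per layer, in series:
R_aluminium pipe wall = ln(588.2/585)/(2π×213×2.91) = 1.401×10^-6 K/W
R_perlite board = ln(638.2/588.2)/(2π×0.0468×2.91) = 0.09534 K/W
R_ceramic-fibre blanket = ln(703.2/638.2)/(2π×0.0758×2.91) = 0.06998 K/W
R_outer film = 1/(h_o·2πr_oL) = 1/(28.8×2π×0.7032×2.91) = 0.002701 K/W
R_total = 0.168 K/W
Q = ΔT/R_total = 93/0.168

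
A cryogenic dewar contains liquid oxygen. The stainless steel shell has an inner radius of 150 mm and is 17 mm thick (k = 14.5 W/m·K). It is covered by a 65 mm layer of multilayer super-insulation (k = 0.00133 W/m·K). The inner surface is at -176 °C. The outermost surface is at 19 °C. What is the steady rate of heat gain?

Radial (spherical) resistances in series:
R_stainless steel shell = (1/0.15 − 1/0.167)/(4π×14.5) = 0.003724 K/W
R_multilayer super-insulation = (1/0.167 − 1/0.232)/(4π×0.00133) = 100.4 K/W
R_total = 100.4 K/W
Q = ΔT/R_total = 195/100.4

Q ≈ 1.94 W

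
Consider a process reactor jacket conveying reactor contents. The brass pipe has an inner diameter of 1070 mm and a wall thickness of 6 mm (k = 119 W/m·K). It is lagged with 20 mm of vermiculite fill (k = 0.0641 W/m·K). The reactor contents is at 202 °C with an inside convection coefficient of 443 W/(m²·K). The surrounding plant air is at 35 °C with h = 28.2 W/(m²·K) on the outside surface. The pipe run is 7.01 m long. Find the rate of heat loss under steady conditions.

Radial resistances (cylindrical: R_cond = ln(r_o/r_i)/(2πkL), R_conv = 1/(h·2πrL)):
R_inner film = 1/(h_i·2πr₁L) = 1/(443×2π×0.535×7.01) = 9.58×10^-5 K/W
R_brass pipe wall = ln(541/535)/(2π×119×7.01) = 2.128×10^-6 K/W
R_vermiculite fill = ln(561/541)/(2π×0.0641×7.01) = 0.01286 K/W
R_outer film = 1/(h_o·2πr_oL) = 1/(28.2×2π×0.561×7.01) = 0.001435 K/W
R_total = 0.01439 K/W
Q = ΔT/R_total = 167/0.01439

Q ≈ 11600 W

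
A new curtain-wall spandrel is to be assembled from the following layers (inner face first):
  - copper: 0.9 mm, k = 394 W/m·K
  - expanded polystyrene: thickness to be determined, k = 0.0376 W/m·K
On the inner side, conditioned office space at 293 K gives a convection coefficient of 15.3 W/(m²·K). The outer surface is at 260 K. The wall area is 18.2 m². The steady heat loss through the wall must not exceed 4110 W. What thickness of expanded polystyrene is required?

L ≈ 3.04 mm

Series thermal resistances:
R_inner film = 1/(h_i·A) = 1/(15.3×18.2) = 0.003591 K/W
R_copper = L/(kA) = 0.0009/(394×18.2) = 1.255×10^-7 K/W
Sum of the known resistances R_other = 0.003591 K/W
Required total resistance R_tot = ΔT/Q_allow = 33/4110 = 0.008029 K/W
R_expanded polystyrene = R_tot − R_other = 0.004438 K/W
L = R·k·A = 0.004438×0.0376×18.2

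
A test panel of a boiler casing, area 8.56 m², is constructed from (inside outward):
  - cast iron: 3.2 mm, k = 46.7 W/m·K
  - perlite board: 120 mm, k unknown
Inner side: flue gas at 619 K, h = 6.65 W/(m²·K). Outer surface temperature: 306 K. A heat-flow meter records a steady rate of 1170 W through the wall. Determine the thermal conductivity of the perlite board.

k ≈ 0.0561 W/(m·K)

Treating each layer as a thermal resistance in series:
R_inner film = 1/(h_i·A) = 1/(6.65×8.56) = 0.01757 K/W
R_cast iron = L/(kA) = 0.0032/(46.7×8.56) = 8.005×10^-6 K/W
Sum of known resistances R_other = 0.01758 K/W
Total R = ΔT/Q = 313/1170 = 0.2675 K/W
R_perlite board = R_total − R_other = 0.2499 K/W
k = L/(R·A) = 0.12/(0.2499×8.56)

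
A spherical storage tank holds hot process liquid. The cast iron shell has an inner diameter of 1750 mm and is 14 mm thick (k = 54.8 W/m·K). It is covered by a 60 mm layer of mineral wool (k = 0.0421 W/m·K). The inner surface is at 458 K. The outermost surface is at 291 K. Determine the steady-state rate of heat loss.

Each spherical layer contributes R = (1/r_i − 1/r_o)/(4πk):
R_cast iron shell = (1/0.875 − 1/0.889)/(4π×54.8) = 2.614×10^-5 K/W
R_mineral wool = (1/0.889 − 1/0.949)/(4π×0.0421) = 0.1344 K/W
R_total = 0.1345 K/W
Q = ΔT/R_total = 167/0.1345

Q ≈ 1240 W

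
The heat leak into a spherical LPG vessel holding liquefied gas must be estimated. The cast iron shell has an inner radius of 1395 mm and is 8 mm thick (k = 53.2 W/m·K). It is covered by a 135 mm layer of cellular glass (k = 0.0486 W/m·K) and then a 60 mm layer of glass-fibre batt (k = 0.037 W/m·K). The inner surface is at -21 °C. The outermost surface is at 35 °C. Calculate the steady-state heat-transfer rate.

Q ≈ 361 W

Each spherical layer contributes R = (1/r_i − 1/r_o)/(4πk):
R_cast iron shell = (1/1.395 − 1/1.403)/(4π×53.2) = 6.114×10^-6 K/W
R_cellular glass = (1/1.403 − 1/1.538)/(4π×0.0486) = 0.1024 K/W
R_glass-fibre batt = (1/1.538 − 1/1.598)/(4π×0.037) = 0.05251 K/W
R_total = 0.155 K/W
Q = ΔT/R_total = 56/0.155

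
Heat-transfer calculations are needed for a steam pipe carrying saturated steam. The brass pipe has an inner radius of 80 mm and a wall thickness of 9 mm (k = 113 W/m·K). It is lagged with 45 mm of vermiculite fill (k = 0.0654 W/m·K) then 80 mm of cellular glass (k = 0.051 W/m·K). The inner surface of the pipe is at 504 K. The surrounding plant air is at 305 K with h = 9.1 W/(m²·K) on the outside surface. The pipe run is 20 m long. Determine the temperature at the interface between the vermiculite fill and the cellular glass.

T ≈ 426 K

Per-layer cylindrical resistances, series-summed:
R_brass pipe wall = ln(89/80)/(2π×113×20) = 7.508×10^-6 K/W
R_vermiculite fill = ln(134/89)/(2π×0.0654×20) = 0.04979 K/W
R_cellular glass = ln(214/134)/(2π×0.051×20) = 0.07305 K/W
R_outer film = 1/(h_o·2πr_oL) = 1/(9.1×2π×0.214×20) = 0.004086 K/W
R_total = 0.1269 K/W
Q = ΔT/R_total = 199/0.1269
Q = 1570 W
T_interface = T_inner − Q·ΣR(inner→interface) = 504 − 1570×0.0498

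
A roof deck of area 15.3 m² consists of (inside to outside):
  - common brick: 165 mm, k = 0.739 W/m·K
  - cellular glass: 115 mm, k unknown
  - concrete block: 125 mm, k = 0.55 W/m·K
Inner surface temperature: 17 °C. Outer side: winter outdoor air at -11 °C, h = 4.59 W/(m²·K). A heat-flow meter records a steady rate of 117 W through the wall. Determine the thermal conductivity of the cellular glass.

Series thermal resistances:
R_common brick = L/(kA) = 0.165/(0.739×15.3) = 0.01459 K/W
R_concrete block = L/(kA) = 0.125/(0.55×15.3) = 0.01485 K/W
R_outer film = 1/(h_o·A) = 1/(4.59×15.3) = 0.01424 K/W
Sum of known resistances R_other = 0.04369 K/W
Total R = ΔT/Q = 28/117 = 0.2393 K/W
R_cellular glass = R_total − R_other = 0.1956 K/W
k = L/(R·A) = 0.115/(0.1956×15.3)

k ≈ 0.0384 W/(m·K)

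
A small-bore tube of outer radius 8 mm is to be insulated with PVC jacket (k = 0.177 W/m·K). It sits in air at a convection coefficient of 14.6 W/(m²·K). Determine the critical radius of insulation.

For a cylinder r_cr = k/h = 0.177/14.6
r_cr = 12.1 mm; since the bare radius (8 mm) is below r_cr, adding a thin layer of insulation will *increase* heat loss.

r_cr ≈ 12.1 mm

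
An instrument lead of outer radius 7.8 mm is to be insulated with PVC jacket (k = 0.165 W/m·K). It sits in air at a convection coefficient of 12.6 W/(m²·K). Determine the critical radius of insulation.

For a cylinder r_cr = k/h = 0.165/12.6
r_cr = 13.1 mm; since the bare radius (7.8 mm) is below r_cr, adding a thin layer of insulation will *increase* heat loss.

r_cr ≈ 13.1 mm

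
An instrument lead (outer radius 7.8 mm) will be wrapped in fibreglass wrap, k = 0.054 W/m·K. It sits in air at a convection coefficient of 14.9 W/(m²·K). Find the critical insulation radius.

For a cylinder r_cr = k/h = 0.054/14.9
r_cr = 3.62 mm; since the bare radius (7.8 mm) is above r_cr, any added insulation will reduce heat loss.

r_cr ≈ 3.62 mm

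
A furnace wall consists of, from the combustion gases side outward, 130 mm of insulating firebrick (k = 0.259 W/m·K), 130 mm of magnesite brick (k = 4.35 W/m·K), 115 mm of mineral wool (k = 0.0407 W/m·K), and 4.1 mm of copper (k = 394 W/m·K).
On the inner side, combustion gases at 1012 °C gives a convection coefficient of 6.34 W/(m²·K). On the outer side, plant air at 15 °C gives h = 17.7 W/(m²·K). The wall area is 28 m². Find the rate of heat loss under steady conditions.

Q ≈ 7820 W

Series thermal resistances:
R_inner film = 1/(h_i·A) = 1/(6.34×28) = 0.005633 K/W
R_insulating firebrick = L/(kA) = 0.13/(0.259×28) = 0.01793 K/W
R_magnesite brick = L/(kA) = 0.13/(4.35×28) = 0.001067 K/W
R_mineral wool = L/(kA) = 0.115/(0.0407×28) = 0.1009 K/W
R_copper = L/(kA) = 0.0041/(394×28) = 3.716×10^-7 K/W
R_outer film = 1/(h_o·A) = 1/(17.7×28) = 0.002018 K/W
R_total = 0.1276 K/W
Q = ΔT / R_total = 997 / 0.1276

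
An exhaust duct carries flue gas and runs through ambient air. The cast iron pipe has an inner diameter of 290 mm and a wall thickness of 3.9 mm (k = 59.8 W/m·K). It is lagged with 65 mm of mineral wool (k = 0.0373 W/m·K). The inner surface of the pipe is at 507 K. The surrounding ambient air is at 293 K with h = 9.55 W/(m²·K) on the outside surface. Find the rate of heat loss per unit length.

q′ ≈ 132 W/m

For a radial system each layer contributes R = ln(r_out/r_in)/(2πkL); films add R = 1/(hA).
R_cast iron pipe wall = ln(148.9/145)/(2π×59.8×1) = 7.064×10^-5 K/W
R_mineral wool = ln(213.9/148.9)/(2π×0.0373×1) = 1.546 K/W
R_outer film = 1/(h_o·2πr_oL) = 1/(9.55×2π×0.2139×1) = 0.07791 K/W
R_total = 1.624 K/W
Q = ΔT/R_total = 214/1.624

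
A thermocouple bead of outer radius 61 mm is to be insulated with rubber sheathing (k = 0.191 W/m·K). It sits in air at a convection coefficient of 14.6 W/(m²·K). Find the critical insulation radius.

For a sphere r_cr = 2k/h = 2×0.191/14.6
r_cr = 26.2 mm; since the bare radius (61 mm) is above r_cr, any added insulation will reduce heat loss.

r_cr ≈ 26.2 mm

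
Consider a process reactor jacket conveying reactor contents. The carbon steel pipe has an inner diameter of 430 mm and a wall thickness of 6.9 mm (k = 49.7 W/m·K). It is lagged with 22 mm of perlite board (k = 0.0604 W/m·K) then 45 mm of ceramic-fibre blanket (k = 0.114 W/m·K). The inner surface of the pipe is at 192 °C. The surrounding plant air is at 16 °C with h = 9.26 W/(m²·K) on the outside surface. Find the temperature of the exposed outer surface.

T ≈ 35.2 °C

Radial resistances (cylindrical: R_cond = ln(r_o/r_i)/(2πkL), R_conv = 1/(h·2πrL)):
R_carbon steel pipe wall = ln(221.9/215)/(2π×49.7×1) = 1.012×10^-4 K/W
R_perlite board = ln(243.9/221.9)/(2π×0.0604×1) = 0.2491 K/W
R_ceramic-fibre blanket = ln(288.9/243.9)/(2π×0.114×1) = 0.2364 K/W
R_outer film = 1/(h_o·2πr_oL) = 1/(9.26×2π×0.2889×1) = 0.05949 K/W
R_total = 0.5451 K/W
Q = ΔT/R_total = 176/0.5451
Q = 323 W/m
T_interface = T_inner − Q·ΣR(inner→interface) = 192 − 323×0.4856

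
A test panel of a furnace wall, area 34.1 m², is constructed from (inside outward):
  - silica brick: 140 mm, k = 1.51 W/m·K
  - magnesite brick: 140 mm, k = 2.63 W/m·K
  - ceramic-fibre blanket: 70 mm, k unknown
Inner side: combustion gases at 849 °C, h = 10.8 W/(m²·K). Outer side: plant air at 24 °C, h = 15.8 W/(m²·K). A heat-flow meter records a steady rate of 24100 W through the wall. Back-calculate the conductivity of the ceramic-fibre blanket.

Thermal resistances in series:
R_inner film = 1/(h_i·A) = 1/(10.8×34.1) = 0.002715 K/W
R_silica brick = L/(kA) = 0.14/(1.51×34.1) = 0.002719 K/W
R_magnesite brick = L/(kA) = 0.14/(2.63×34.1) = 0.001561 K/W
R_outer film = 1/(h_o·A) = 1/(15.8×34.1) = 0.001856 K/W
Sum of known resistances R_other = 0.008851 K/W
Total R = ΔT/Q = 825/24100 = 0.03423 K/W
R_ceramic-fibre blanket = R_total − R_other = 0.02538 K/W
k = L/(R·A) = 0.07/(0.02538×34.1)

k ≈ 0.0809 W/(m·K)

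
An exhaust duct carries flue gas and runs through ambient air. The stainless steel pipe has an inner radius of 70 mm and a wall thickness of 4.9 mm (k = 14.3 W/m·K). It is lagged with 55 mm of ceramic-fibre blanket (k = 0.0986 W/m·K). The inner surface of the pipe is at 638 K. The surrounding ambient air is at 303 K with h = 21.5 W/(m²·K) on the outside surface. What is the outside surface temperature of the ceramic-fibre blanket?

T ≈ 323 K

For a radial system each layer contributes R = ln(r_out/r_in)/(2πkL); films add R = 1/(hA).
R_stainless steel pipe wall = ln(74.9/70)/(2π×14.3×1) = 7.53×10^-4 K/W
R_ceramic-fibre blanket = ln(129.9/74.9)/(2π×0.0986×1) = 0.8888 K/W
R_outer film = 1/(h_o·2πr_oL) = 1/(21.5×2π×0.1299×1) = 0.05699 K/W
R_total = 0.9465 K/W
Q = ΔT/R_total = 335/0.9465
Q = 354 W/m
T_interface = T_inner − Q·ΣR(inner→interface) = 638 − 354×0.8895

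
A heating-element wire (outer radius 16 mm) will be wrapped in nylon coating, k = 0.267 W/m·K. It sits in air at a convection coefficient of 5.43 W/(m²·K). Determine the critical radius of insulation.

For a cylinder r_cr = k/h = 0.267/5.43
r_cr = 49.2 mm; since the bare radius (16 mm) is below r_cr, adding a thin layer of insulation will *increase* heat loss.

r_cr ≈ 49.2 mm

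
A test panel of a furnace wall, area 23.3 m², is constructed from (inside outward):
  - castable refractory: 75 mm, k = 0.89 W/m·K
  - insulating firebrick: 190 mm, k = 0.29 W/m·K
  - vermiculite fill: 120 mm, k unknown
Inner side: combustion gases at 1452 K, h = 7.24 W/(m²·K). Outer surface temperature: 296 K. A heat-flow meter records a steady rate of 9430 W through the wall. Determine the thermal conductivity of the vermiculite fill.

k ≈ 0.0606 W/(m·K)

Treating each layer as a thermal resistance in series:
R_inner film = 1/(h_i·A) = 1/(7.24×23.3) = 0.005928 K/W
R_castable refractory = L/(kA) = 0.075/(0.89×23.3) = 0.003617 K/W
R_insulating firebrick = L/(kA) = 0.19/(0.29×23.3) = 0.02812 K/W
Sum of known resistances R_other = 0.03766 K/W
Total R = ΔT/Q = 1156/9430 = 0.1226 K/W
R_vermiculite fill = R_total − R_other = 0.08492 K/W
k = L/(R·A) = 0.12/(0.08492×23.3)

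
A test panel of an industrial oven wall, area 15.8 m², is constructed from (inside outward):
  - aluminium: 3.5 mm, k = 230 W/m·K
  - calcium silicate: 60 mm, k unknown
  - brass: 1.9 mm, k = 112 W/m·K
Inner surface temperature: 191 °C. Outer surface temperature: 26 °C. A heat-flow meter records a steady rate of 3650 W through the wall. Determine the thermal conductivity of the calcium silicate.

k ≈ 0.084 W/(m·K)

Treating each layer as a thermal resistance in series:
R_aluminium = L/(kA) = 0.0035/(230×15.8) = 9.631×10^-7 K/W
R_brass = L/(kA) = 0.0019/(112×15.8) = 1.074×10^-6 K/W
Sum of known resistances R_other = 2.037×10^-6 K/W
Total R = ΔT/Q = 165/3650 = 0.04521 K/W
R_calcium silicate = R_total − R_other = 0.0452 K/W
k = L/(R·A) = 0.06/(0.0452×15.8)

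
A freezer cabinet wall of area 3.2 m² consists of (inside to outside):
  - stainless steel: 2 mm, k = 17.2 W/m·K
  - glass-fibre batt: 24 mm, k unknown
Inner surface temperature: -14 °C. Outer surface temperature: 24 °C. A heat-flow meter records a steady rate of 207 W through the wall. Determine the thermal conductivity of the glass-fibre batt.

k ≈ 0.0409 W/(m·K)

Series thermal resistances:
R_stainless steel = L/(kA) = 0.002/(17.2×3.2) = 3.634×10^-5 K/W
Sum of known resistances R_other = 3.634×10^-5 K/W
Total R = ΔT/Q = 38/207 = 0.1836 K/W
R_glass-fibre batt = R_total − R_other = 0.1835 K/W
k = L/(R·A) = 0.024/(0.1835×3.2)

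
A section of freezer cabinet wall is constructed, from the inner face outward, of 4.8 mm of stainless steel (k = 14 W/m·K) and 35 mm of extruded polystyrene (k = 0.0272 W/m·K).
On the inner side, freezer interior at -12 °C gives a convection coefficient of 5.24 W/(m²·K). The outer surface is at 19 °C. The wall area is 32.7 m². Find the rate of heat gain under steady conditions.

Q ≈ 686 W

Series thermal resistances:
R_inner film = 1/(h_i·A) = 1/(5.24×32.7) = 0.005836 K/W
R_stainless steel = L/(kA) = 0.0048/(14×32.7) = 1.048×10^-5 K/W
R_extruded polystyrene = L/(kA) = 0.035/(0.0272×32.7) = 0.03935 K/W
R_total = 0.0452 K/W
Q = ΔT / R_total = 31 / 0.0452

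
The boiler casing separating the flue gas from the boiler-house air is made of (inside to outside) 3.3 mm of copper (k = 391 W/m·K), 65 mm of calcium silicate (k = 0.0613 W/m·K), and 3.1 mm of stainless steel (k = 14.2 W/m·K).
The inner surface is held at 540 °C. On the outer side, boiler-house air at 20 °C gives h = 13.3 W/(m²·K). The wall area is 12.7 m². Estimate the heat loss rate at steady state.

Q ≈ 5810 W

Using the resistance-network approach (series):
R_copper = L/(kA) = 0.0033/(391×12.7) = 6.646×10^-7 K/W
R_calcium silicate = L/(kA) = 0.065/(0.0613×12.7) = 0.08349 K/W
R_stainless steel = L/(kA) = 0.0031/(14.2×12.7) = 1.719×10^-5 K/W
R_outer film = 1/(h_o·A) = 1/(13.3×12.7) = 0.00592 K/W
R_total = 0.08943 K/W
Q = ΔT / R_total = 520 / 0.08943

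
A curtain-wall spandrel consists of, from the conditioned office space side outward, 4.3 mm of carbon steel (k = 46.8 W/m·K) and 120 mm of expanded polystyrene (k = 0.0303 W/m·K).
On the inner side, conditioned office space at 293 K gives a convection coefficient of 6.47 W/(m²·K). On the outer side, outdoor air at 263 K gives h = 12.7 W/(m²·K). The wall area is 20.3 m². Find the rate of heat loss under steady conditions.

Q ≈ 145 W

Using the resistance-network approach (series):
R_inner film = 1/(h_i·A) = 1/(6.47×20.3) = 0.007614 K/W
R_carbon steel = L/(kA) = 0.0043/(46.8×20.3) = 4.526×10^-6 K/W
R_expanded polystyrene = L/(kA) = 0.12/(0.0303×20.3) = 0.1951 K/W
R_outer film = 1/(h_o·A) = 1/(12.7×20.3) = 0.003879 K/W
R_total = 0.2066 K/W
Q = ΔT / R_total = 30 / 0.2066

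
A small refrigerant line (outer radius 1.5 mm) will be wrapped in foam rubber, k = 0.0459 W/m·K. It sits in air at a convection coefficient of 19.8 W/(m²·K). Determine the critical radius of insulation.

r_cr ≈ 2.32 mm

For a cylinder r_cr = k/h = 0.0459/19.8
r_cr = 2.32 mm; since the bare radius (1.5 mm) is below r_cr, adding a thin layer of insulation will *increase* heat loss.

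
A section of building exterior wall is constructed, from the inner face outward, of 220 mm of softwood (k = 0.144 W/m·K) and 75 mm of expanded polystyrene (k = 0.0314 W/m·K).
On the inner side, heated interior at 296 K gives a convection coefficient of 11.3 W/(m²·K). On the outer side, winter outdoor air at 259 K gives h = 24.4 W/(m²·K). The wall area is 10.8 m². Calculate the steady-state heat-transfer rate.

Q ≈ 98.8 W

Using the resistance-network approach (series):
R_inner film = 1/(h_i·A) = 1/(11.3×10.8) = 0.008194 K/W
R_softwood = L/(kA) = 0.22/(0.144×10.8) = 0.1415 K/W
R_expanded polystyrene = L/(kA) = 0.075/(0.0314×10.8) = 0.2212 K/W
R_outer film = 1/(h_o·A) = 1/(24.4×10.8) = 0.003795 K/W
R_total = 0.3746 K/W
Q = ΔT / R_total = 37 / 0.3746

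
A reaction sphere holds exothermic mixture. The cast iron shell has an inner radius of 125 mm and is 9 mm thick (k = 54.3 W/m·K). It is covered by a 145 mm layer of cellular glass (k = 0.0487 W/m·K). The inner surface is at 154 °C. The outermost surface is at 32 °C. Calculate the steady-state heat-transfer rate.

Q ≈ 19.2 W

Spherical conduction: R = (1/r_in − 1/r_out)/(4πk) per layer; series-sum.
R_cast iron shell = (1/0.125 − 1/0.134)/(4π×54.3) = 7.874×10^-4 K/W
R_cellular glass = (1/0.134 − 1/0.279)/(4π×0.0487) = 6.338 K/W
R_total = 6.338 K/W
Q = ΔT/R_total = 122/6.338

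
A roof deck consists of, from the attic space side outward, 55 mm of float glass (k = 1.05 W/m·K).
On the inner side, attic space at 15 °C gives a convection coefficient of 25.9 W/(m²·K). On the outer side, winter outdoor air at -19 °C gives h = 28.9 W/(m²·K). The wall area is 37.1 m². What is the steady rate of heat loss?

Q ≈ 10000 W

Model the wall as resistances in series:
R_inner film = 1/(h_i·A) = 1/(25.9×37.1) = 0.001041 K/W
R_float glass = L/(kA) = 0.055/(1.05×37.1) = 0.001412 K/W
R_outer film = 1/(h_o·A) = 1/(28.9×37.1) = 9.327×10^-4 K/W
R_total = 0.003385 K/W
Q = ΔT / R_total = 34 / 0.003385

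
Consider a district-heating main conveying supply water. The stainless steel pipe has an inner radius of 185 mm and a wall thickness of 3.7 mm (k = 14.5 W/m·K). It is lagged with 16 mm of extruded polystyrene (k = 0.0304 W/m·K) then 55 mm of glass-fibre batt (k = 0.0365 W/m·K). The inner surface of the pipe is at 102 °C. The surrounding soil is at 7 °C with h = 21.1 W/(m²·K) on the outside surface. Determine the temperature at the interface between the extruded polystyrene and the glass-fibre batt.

Cylindrical conduction, so R = ln(r₂/r₁)/(2πkL) per layer, in series:
R_stainless steel pipe wall = ln(188.7/185)/(2π×14.5×1) = 2.174×10^-4 K/W
R_extruded polystyrene = ln(204.7/188.7)/(2π×0.0304×1) = 0.4261 K/W
R_glass-fibre batt = ln(259.7/204.7)/(2π×0.0365×1) = 1.038 K/W
R_outer film = 1/(h_o·2πr_oL) = 1/(21.1×2π×0.2597×1) = 0.02904 K/W
R_total = 1.493 K/W
Q = ΔT/R_total = 95/1.493
Q = 63.6 W/m
T_interface = T_inner − Q·ΣR(inner→interface) = 102 − 63.6×0.4263

T ≈ 74.9 °C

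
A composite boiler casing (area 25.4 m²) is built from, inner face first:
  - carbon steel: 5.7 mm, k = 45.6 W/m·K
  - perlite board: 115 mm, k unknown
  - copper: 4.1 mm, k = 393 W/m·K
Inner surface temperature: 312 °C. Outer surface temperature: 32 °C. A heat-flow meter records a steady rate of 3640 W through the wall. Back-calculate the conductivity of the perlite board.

k ≈ 0.0589 W/(m·K)

Thermal resistances in series:
R_carbon steel = L/(kA) = 0.0057/(45.6×25.4) = 4.921×10^-6 K/W
R_copper = L/(kA) = 0.0041/(393×25.4) = 4.107×10^-7 K/W
Sum of known resistances R_other = 5.332×10^-6 K/W
Total R = ΔT/Q = 280/3640 = 0.07692 K/W
R_perlite board = R_total − R_other = 0.07692 K/W
k = L/(R·A) = 0.115/(0.07692×25.4)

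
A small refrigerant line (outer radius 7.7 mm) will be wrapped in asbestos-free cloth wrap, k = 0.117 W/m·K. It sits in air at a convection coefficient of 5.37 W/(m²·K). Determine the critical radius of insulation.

For a cylinder r_cr = k/h = 0.117/5.37
r_cr = 21.8 mm; since the bare radius (7.7 mm) is below r_cr, adding a thin layer of insulation will *increase* heat loss.

r_cr ≈ 21.8 mm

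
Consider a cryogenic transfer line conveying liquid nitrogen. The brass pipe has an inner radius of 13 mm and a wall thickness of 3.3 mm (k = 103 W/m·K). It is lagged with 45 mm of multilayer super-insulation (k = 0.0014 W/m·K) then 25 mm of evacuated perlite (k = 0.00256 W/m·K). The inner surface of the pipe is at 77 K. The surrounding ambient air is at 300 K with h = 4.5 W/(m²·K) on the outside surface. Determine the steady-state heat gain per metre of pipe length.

q′ ≈ 1.29 W/m

Cylindrical conduction, so R = ln(r₂/r₁)/(2πkL) per layer, in series:
R_brass pipe wall = ln(16.3/13)/(2π×103×1) = 3.495×10^-4 K/W
R_multilayer super-insulation = ln(61.3/16.3)/(2π×0.0014×1) = 150.6 K/W
R_evacuated perlite = ln(86.3/61.3)/(2π×0.00256×1) = 21.27 K/W
R_outer film = 1/(h_o·2πr_oL) = 1/(4.5×2π×0.0863×1) = 0.4098 K/W
R_total = 172.3 K/W
Q = ΔT/R_total = 223/172.3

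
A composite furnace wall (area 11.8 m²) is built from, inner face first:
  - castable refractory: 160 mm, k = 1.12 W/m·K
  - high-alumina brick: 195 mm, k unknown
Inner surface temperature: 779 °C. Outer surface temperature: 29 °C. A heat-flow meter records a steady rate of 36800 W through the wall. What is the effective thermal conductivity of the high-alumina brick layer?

k ≈ 2 W/(m·K)

Thermal resistances in series:
R_castable refractory = L/(kA) = 0.16/(1.12×11.8) = 0.01211 K/W
Sum of known resistances R_other = 0.01211 K/W
Total R = ΔT/Q = 750/36800 = 0.02038 K/W
R_high-alumina brick = R_total − R_other = 0.008274 K/W
k = L/(R·A) = 0.195/(0.008274×11.8)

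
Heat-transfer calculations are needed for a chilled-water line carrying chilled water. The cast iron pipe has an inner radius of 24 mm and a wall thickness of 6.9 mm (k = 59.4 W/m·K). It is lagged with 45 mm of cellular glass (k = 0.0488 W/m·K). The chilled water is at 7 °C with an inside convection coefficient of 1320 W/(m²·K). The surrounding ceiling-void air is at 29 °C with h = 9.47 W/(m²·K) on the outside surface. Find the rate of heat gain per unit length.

Cylindrical conduction, so R = ln(r₂/r₁)/(2πkL) per layer, in series:
R_inner film = 1/(h_i·2πr₁L) = 1/(1320×2π×0.024×1) = 0.005024 K/W
R_cast iron pipe wall = ln(30.9/24)/(2π×59.4×1) = 6.771×10^-4 K/W
R_cellular glass = ln(75.9/30.9)/(2π×0.0488×1) = 2.931 K/W
R_outer film = 1/(h_o·2πr_oL) = 1/(9.47×2π×0.0759×1) = 0.2214 K/W
R_total = 3.158 K/W
Q = ΔT/R_total = 22/3.158

q′ ≈ 6.97 W/m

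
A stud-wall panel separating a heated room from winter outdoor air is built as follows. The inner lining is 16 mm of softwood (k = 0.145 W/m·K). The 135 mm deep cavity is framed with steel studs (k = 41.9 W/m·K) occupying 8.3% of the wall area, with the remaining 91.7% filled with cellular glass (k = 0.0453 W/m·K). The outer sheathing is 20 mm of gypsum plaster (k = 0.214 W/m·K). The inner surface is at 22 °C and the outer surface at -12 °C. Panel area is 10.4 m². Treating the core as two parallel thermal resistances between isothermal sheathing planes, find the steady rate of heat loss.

Sheathing layers in series; stud and cavity paths in parallel between them.
R_inner = 0.016/(0.145×10.4) = 0.01061 K/W
R_stud  = 0.135/(41.9×0.083×10.4) = 0.003733 K/W
R_cav   = 0.135/(0.0453×0.917×10.4) = 0.3125 K/W
1/R_core = 1/R_stud + 1/R_cav → R_core = 0.003689 K/W
R_outer = 0.02/(0.214×10.4) = 0.008986 K/W
R_total = 0.02328 K/W
Q = ΔT/R_total = 34/0.02328

Q ≈ 1460 W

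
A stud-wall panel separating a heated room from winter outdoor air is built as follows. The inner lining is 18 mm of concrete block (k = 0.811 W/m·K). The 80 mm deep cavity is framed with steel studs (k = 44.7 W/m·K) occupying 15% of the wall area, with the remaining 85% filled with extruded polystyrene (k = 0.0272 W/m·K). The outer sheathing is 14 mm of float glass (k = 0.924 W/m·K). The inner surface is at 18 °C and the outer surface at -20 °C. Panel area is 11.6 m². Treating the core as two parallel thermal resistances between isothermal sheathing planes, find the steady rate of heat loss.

Q ≈ 8950 W

Sheathing layers in series; stud and cavity paths in parallel between them.
R_inner = 0.018/(0.811×11.6) = 0.001913 K/W
R_stud  = 0.08/(44.7×0.15×11.6) = 0.001029 K/W
R_cav   = 0.08/(0.0272×0.85×11.6) = 0.2983 K/W
1/R_core = 1/R_stud + 1/R_cav → R_core = 0.001025 K/W
R_outer = 0.014/(0.924×11.6) = 0.001306 K/W
R_total = 0.004245 K/W
Q = ΔT/R_total = 38/0.004245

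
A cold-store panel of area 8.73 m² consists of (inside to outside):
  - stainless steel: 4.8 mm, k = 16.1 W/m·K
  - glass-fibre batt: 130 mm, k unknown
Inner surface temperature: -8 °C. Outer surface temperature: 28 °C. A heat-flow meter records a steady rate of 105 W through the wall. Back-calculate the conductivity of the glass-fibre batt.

k ≈ 0.0434 W/(m·K)

Model the wall as resistances in series:
R_stainless steel = L/(kA) = 0.0048/(16.1×8.73) = 3.415×10^-5 K/W
Sum of known resistances R_other = 3.415×10^-5 K/W
Total R = ΔT/Q = 36/105 = 0.3429 K/W
R_glass-fibre batt = R_total − R_other = 0.3428 K/W
k = L/(R·A) = 0.13/(0.3428×8.73)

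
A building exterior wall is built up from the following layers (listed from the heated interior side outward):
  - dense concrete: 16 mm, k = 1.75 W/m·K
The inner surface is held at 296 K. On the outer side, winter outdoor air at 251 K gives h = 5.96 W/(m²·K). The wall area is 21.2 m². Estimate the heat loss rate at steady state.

Q ≈ 5390 W

Treating each layer as a thermal resistance in series:
R_dense concrete = L/(kA) = 0.016/(1.75×21.2) = 4.313×10^-4 K/W
R_outer film = 1/(h_o·A) = 1/(5.96×21.2) = 0.007914 K/W
R_total = 0.008346 K/W
Q = ΔT / R_total = 45 / 0.008346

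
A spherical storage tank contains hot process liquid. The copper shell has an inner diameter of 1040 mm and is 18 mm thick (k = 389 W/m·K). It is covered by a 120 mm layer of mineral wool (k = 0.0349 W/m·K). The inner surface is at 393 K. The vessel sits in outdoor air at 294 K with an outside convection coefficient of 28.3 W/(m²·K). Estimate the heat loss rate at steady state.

Q ≈ 127 W

Radial (spherical) resistances in series:
R_copper shell = (1/0.52 − 1/0.538)/(4π×389) = 1.316×10^-5 K/W
R_mineral wool = (1/0.538 − 1/0.658)/(4π×0.0349) = 0.7729 K/W
R_outer film = 1/(h·4πr_o²) = 1/(28.3×4π×0.658²) = 0.006495 K/W
R_total = 0.7794 K/W
Q = ΔT/R_total = 99/0.7794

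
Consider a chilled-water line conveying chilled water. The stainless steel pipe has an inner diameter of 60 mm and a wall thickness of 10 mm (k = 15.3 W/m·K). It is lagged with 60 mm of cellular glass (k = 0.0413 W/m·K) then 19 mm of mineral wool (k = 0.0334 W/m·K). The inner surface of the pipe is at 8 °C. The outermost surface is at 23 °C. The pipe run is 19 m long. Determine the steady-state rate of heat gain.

Per-layer cylindrical resistances, series-summed:
R_stainless steel pipe wall = ln(40/30)/(2π×15.3×19) = 1.575×10^-4 K/W
R_cellular glass = ln(100/40)/(2π×0.0413×19) = 0.1858 K/W
R_mineral wool = ln(119/100)/(2π×0.0334×19) = 0.04363 K/W
R_total = 0.2296 K/W
Q = ΔT/R_total = 15/0.2296

Q ≈ 65.3 W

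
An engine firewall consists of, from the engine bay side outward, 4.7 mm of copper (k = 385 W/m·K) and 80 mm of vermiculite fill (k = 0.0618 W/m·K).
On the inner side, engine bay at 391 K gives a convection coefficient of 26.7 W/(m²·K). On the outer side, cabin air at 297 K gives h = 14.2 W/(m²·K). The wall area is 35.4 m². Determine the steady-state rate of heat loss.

Q ≈ 2370 W

Series thermal resistances:
R_inner film = 1/(h_i·A) = 1/(26.7×35.4) = 0.001058 K/W
R_copper = L/(kA) = 0.0047/(385×35.4) = 3.449×10^-7 K/W
R_vermiculite fill = L/(kA) = 0.08/(0.0618×35.4) = 0.03657 K/W
R_outer film = 1/(h_o·A) = 1/(14.2×35.4) = 0.001989 K/W
R_total = 0.03962 K/W
Q = ΔT / R_total = 94 / 0.03962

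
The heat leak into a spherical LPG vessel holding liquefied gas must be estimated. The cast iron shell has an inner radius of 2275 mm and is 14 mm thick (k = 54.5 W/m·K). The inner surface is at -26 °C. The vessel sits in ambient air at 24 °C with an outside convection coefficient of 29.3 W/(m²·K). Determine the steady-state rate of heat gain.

Q ≈ 95700 W

Each spherical layer contributes R = (1/r_i − 1/r_o)/(4πk):
R_cast iron shell = (1/2.275 − 1/2.289)/(4π×54.5) = 3.925×10^-6 K/W
R_outer film = 1/(h·4πr_o²) = 1/(29.3×4π×2.289²) = 5.184×10^-4 K/W
R_total = 5.223×10^-4 K/W
Q = ΔT/R_total = 50/5.223×10^-4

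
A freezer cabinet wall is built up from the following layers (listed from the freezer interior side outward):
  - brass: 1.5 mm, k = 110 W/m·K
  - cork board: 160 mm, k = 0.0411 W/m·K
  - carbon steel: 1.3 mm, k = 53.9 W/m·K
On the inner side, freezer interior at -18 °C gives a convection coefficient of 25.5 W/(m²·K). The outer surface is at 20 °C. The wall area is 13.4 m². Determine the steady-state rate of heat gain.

Treating each layer as a thermal resistance in series:
R_inner film = 1/(h_i·A) = 1/(25.5×13.4) = 0.002927 K/W
R_brass = L/(kA) = 0.0015/(110×13.4) = 1.018×10^-6 K/W
R_cork board = L/(kA) = 0.16/(0.0411×13.4) = 0.2905 K/W
R_carbon steel = L/(kA) = 0.0013/(53.9×13.4) = 1.8×10^-6 K/W
R_total = 0.2934 K/W
Q = ΔT / R_total = 38 / 0.2934

Q ≈ 129 W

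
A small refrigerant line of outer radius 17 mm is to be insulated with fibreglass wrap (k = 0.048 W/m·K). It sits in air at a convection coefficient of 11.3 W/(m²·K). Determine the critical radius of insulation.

For a cylinder r_cr = k/h = 0.048/11.3
r_cr = 4.25 mm; since the bare radius (17 mm) is above r_cr, any added insulation will reduce heat loss.

r_cr ≈ 4.25 mm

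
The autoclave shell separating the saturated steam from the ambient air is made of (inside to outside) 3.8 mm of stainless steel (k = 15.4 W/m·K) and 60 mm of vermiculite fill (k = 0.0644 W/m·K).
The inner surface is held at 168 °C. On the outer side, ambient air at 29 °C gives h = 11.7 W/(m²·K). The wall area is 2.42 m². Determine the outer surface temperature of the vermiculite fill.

Series thermal resistances:
R_stainless steel = L/(kA) = 0.0038/(15.4×2.42) = 1.02×10^-4 K/W
R_vermiculite fill = L/(kA) = 0.06/(0.0644×2.42) = 0.385 K/W
R_outer film = 1/(h_o·A) = 1/(11.7×2.42) = 0.03532 K/W
R_total = 0.4204 K/W;  Q = ΔT/R_total = 139/0.4204 = 330.6 W
T_interface = T_inner − Q·ΣR(inner→interface) = 168 − 331×0.3851

T ≈ 40.7 °C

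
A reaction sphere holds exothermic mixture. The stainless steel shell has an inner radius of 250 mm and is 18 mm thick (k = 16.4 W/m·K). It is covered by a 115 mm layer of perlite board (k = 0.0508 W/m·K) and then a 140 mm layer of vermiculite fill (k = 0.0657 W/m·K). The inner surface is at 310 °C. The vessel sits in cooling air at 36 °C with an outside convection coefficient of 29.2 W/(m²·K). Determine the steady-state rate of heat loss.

Q ≈ 105 W

Spherical conduction: R = (1/r_in − 1/r_out)/(4πk) per layer; series-sum.
R_stainless steel shell = (1/0.25 − 1/0.268)/(4π×16.4) = 0.001304 K/W
R_perlite board = (1/0.268 − 1/0.383)/(4π×0.0508) = 1.755 K/W
R_vermiculite fill = (1/0.383 − 1/0.523)/(4π×0.0657) = 0.8465 K/W
R_outer film = 1/(h·4πr_o²) = 1/(29.2×4π×0.523²) = 0.009963 K/W
R_total = 2.613 K/W
Q = ΔT/R_total = 274/2.613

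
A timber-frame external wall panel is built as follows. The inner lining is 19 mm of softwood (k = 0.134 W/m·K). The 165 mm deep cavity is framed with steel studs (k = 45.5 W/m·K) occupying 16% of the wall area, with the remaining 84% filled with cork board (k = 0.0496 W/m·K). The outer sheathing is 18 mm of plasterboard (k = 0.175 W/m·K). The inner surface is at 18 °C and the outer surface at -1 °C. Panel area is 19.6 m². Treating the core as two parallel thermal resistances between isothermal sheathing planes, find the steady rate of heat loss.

Sheathing layers in series; stud and cavity paths in parallel between them.
R_inner = 0.019/(0.134×19.6) = 0.007234 K/W
R_stud  = 0.165/(45.5×0.16×19.6) = 0.001156 K/W
R_cav   = 0.165/(0.0496×0.84×19.6) = 0.2021 K/W
1/R_core = 1/R_stud + 1/R_cav → R_core = 0.00115 K/W
R_outer = 0.018/(0.175×19.6) = 0.005248 K/W
R_total = 0.01363 K/W
Q = ΔT/R_total = 19/0.01363

Q ≈ 1390 W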